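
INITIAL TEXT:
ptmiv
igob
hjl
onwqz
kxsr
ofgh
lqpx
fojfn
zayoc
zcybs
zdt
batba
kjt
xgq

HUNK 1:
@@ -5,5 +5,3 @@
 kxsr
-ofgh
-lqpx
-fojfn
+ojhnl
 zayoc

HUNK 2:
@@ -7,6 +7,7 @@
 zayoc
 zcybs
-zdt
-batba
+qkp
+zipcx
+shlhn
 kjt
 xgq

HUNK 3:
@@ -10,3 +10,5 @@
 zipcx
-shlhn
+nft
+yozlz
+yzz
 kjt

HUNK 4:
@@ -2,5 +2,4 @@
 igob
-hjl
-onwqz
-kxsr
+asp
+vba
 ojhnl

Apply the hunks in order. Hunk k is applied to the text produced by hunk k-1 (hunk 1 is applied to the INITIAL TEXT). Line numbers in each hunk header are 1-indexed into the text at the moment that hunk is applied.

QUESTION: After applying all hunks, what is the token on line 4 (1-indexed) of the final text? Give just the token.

Answer: vba

Derivation:
Hunk 1: at line 5 remove [ofgh,lqpx,fojfn] add [ojhnl] -> 12 lines: ptmiv igob hjl onwqz kxsr ojhnl zayoc zcybs zdt batba kjt xgq
Hunk 2: at line 7 remove [zdt,batba] add [qkp,zipcx,shlhn] -> 13 lines: ptmiv igob hjl onwqz kxsr ojhnl zayoc zcybs qkp zipcx shlhn kjt xgq
Hunk 3: at line 10 remove [shlhn] add [nft,yozlz,yzz] -> 15 lines: ptmiv igob hjl onwqz kxsr ojhnl zayoc zcybs qkp zipcx nft yozlz yzz kjt xgq
Hunk 4: at line 2 remove [hjl,onwqz,kxsr] add [asp,vba] -> 14 lines: ptmiv igob asp vba ojhnl zayoc zcybs qkp zipcx nft yozlz yzz kjt xgq
Final line 4: vba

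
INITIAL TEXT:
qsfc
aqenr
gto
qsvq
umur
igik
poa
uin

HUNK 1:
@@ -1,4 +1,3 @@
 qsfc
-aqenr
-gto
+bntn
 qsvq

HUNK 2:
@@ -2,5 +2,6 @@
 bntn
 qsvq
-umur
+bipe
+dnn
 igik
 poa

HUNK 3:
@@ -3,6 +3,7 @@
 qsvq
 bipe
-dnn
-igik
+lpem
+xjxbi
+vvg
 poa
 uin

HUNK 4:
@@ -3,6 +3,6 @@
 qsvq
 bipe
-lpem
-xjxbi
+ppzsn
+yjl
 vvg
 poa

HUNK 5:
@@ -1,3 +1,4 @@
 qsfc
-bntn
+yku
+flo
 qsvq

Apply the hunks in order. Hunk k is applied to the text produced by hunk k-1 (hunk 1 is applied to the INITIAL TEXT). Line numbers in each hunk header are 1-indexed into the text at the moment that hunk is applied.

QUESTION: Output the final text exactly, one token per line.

Hunk 1: at line 1 remove [aqenr,gto] add [bntn] -> 7 lines: qsfc bntn qsvq umur igik poa uin
Hunk 2: at line 2 remove [umur] add [bipe,dnn] -> 8 lines: qsfc bntn qsvq bipe dnn igik poa uin
Hunk 3: at line 3 remove [dnn,igik] add [lpem,xjxbi,vvg] -> 9 lines: qsfc bntn qsvq bipe lpem xjxbi vvg poa uin
Hunk 4: at line 3 remove [lpem,xjxbi] add [ppzsn,yjl] -> 9 lines: qsfc bntn qsvq bipe ppzsn yjl vvg poa uin
Hunk 5: at line 1 remove [bntn] add [yku,flo] -> 10 lines: qsfc yku flo qsvq bipe ppzsn yjl vvg poa uin

Answer: qsfc
yku
flo
qsvq
bipe
ppzsn
yjl
vvg
poa
uin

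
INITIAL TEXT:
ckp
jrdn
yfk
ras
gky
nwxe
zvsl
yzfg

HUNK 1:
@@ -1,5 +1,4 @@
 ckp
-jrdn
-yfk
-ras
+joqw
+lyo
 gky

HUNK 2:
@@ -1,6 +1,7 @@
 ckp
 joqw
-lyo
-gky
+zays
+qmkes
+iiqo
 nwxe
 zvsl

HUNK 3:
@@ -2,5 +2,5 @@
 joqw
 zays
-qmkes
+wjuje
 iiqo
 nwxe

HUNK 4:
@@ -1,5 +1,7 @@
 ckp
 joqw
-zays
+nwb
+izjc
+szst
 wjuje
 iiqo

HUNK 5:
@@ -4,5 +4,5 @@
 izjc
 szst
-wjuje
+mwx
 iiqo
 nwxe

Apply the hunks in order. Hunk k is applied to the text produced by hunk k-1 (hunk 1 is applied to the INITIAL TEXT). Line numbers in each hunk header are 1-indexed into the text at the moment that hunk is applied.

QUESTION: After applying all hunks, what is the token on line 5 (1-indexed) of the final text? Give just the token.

Answer: szst

Derivation:
Hunk 1: at line 1 remove [jrdn,yfk,ras] add [joqw,lyo] -> 7 lines: ckp joqw lyo gky nwxe zvsl yzfg
Hunk 2: at line 1 remove [lyo,gky] add [zays,qmkes,iiqo] -> 8 lines: ckp joqw zays qmkes iiqo nwxe zvsl yzfg
Hunk 3: at line 2 remove [qmkes] add [wjuje] -> 8 lines: ckp joqw zays wjuje iiqo nwxe zvsl yzfg
Hunk 4: at line 1 remove [zays] add [nwb,izjc,szst] -> 10 lines: ckp joqw nwb izjc szst wjuje iiqo nwxe zvsl yzfg
Hunk 5: at line 4 remove [wjuje] add [mwx] -> 10 lines: ckp joqw nwb izjc szst mwx iiqo nwxe zvsl yzfg
Final line 5: szst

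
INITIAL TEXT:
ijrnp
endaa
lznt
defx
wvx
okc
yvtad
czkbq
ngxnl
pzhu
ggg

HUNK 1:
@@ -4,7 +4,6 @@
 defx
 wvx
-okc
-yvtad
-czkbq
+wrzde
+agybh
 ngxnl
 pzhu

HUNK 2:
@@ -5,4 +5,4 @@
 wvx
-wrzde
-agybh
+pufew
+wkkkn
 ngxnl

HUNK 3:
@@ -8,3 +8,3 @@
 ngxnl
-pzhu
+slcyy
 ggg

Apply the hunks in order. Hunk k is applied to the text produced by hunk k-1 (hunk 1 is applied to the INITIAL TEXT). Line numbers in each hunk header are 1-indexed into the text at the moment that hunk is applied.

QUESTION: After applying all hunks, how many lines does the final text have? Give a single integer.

Hunk 1: at line 4 remove [okc,yvtad,czkbq] add [wrzde,agybh] -> 10 lines: ijrnp endaa lznt defx wvx wrzde agybh ngxnl pzhu ggg
Hunk 2: at line 5 remove [wrzde,agybh] add [pufew,wkkkn] -> 10 lines: ijrnp endaa lznt defx wvx pufew wkkkn ngxnl pzhu ggg
Hunk 3: at line 8 remove [pzhu] add [slcyy] -> 10 lines: ijrnp endaa lznt defx wvx pufew wkkkn ngxnl slcyy ggg
Final line count: 10

Answer: 10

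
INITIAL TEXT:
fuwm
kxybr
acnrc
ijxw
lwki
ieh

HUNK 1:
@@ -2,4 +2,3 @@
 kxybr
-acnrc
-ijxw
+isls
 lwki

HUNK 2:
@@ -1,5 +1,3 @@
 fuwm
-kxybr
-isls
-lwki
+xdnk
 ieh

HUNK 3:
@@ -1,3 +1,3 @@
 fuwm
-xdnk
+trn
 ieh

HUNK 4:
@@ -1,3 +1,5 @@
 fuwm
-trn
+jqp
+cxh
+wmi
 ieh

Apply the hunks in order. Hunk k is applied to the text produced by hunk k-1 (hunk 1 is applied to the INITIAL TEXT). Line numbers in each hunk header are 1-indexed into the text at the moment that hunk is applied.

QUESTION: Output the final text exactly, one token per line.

Answer: fuwm
jqp
cxh
wmi
ieh

Derivation:
Hunk 1: at line 2 remove [acnrc,ijxw] add [isls] -> 5 lines: fuwm kxybr isls lwki ieh
Hunk 2: at line 1 remove [kxybr,isls,lwki] add [xdnk] -> 3 lines: fuwm xdnk ieh
Hunk 3: at line 1 remove [xdnk] add [trn] -> 3 lines: fuwm trn ieh
Hunk 4: at line 1 remove [trn] add [jqp,cxh,wmi] -> 5 lines: fuwm jqp cxh wmi ieh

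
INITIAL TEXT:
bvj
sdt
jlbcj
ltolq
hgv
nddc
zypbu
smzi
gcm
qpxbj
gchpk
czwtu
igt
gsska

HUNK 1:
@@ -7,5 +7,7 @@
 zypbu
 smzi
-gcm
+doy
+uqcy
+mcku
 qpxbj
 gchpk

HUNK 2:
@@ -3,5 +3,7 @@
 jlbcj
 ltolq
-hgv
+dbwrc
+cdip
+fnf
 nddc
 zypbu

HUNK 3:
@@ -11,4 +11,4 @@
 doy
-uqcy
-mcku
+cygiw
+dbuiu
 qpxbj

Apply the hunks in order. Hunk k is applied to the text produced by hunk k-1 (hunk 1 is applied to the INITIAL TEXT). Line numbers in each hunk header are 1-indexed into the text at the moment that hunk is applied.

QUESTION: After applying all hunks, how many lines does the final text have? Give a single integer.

Hunk 1: at line 7 remove [gcm] add [doy,uqcy,mcku] -> 16 lines: bvj sdt jlbcj ltolq hgv nddc zypbu smzi doy uqcy mcku qpxbj gchpk czwtu igt gsska
Hunk 2: at line 3 remove [hgv] add [dbwrc,cdip,fnf] -> 18 lines: bvj sdt jlbcj ltolq dbwrc cdip fnf nddc zypbu smzi doy uqcy mcku qpxbj gchpk czwtu igt gsska
Hunk 3: at line 11 remove [uqcy,mcku] add [cygiw,dbuiu] -> 18 lines: bvj sdt jlbcj ltolq dbwrc cdip fnf nddc zypbu smzi doy cygiw dbuiu qpxbj gchpk czwtu igt gsska
Final line count: 18

Answer: 18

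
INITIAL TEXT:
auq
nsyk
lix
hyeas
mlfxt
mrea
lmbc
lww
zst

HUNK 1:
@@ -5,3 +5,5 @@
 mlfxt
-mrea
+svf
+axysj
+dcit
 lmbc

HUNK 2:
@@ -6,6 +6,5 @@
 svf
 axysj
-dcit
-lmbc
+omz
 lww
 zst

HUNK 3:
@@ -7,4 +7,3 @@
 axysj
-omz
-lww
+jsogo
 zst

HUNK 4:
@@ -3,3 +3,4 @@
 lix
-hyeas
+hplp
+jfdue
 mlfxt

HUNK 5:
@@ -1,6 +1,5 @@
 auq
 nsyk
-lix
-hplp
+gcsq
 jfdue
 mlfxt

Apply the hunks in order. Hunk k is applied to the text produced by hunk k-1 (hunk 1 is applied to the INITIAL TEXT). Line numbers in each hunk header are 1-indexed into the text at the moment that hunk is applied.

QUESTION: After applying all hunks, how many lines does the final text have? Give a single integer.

Answer: 9

Derivation:
Hunk 1: at line 5 remove [mrea] add [svf,axysj,dcit] -> 11 lines: auq nsyk lix hyeas mlfxt svf axysj dcit lmbc lww zst
Hunk 2: at line 6 remove [dcit,lmbc] add [omz] -> 10 lines: auq nsyk lix hyeas mlfxt svf axysj omz lww zst
Hunk 3: at line 7 remove [omz,lww] add [jsogo] -> 9 lines: auq nsyk lix hyeas mlfxt svf axysj jsogo zst
Hunk 4: at line 3 remove [hyeas] add [hplp,jfdue] -> 10 lines: auq nsyk lix hplp jfdue mlfxt svf axysj jsogo zst
Hunk 5: at line 1 remove [lix,hplp] add [gcsq] -> 9 lines: auq nsyk gcsq jfdue mlfxt svf axysj jsogo zst
Final line count: 9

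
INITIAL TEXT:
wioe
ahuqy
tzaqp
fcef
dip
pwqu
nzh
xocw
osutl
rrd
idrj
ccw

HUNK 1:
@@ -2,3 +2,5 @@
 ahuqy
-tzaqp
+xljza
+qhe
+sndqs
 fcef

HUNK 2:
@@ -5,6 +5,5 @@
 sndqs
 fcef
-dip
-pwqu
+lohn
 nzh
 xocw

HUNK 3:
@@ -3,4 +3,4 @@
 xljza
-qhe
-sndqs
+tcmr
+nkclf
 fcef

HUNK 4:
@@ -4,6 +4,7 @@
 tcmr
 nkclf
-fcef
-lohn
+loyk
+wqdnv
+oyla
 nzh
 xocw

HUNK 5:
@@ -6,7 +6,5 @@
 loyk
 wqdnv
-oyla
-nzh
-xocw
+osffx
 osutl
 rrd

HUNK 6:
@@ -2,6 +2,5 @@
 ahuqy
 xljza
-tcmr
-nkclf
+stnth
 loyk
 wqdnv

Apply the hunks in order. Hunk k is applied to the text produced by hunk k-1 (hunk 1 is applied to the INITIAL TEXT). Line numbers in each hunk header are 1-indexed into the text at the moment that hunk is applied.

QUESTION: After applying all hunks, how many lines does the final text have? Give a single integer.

Answer: 11

Derivation:
Hunk 1: at line 2 remove [tzaqp] add [xljza,qhe,sndqs] -> 14 lines: wioe ahuqy xljza qhe sndqs fcef dip pwqu nzh xocw osutl rrd idrj ccw
Hunk 2: at line 5 remove [dip,pwqu] add [lohn] -> 13 lines: wioe ahuqy xljza qhe sndqs fcef lohn nzh xocw osutl rrd idrj ccw
Hunk 3: at line 3 remove [qhe,sndqs] add [tcmr,nkclf] -> 13 lines: wioe ahuqy xljza tcmr nkclf fcef lohn nzh xocw osutl rrd idrj ccw
Hunk 4: at line 4 remove [fcef,lohn] add [loyk,wqdnv,oyla] -> 14 lines: wioe ahuqy xljza tcmr nkclf loyk wqdnv oyla nzh xocw osutl rrd idrj ccw
Hunk 5: at line 6 remove [oyla,nzh,xocw] add [osffx] -> 12 lines: wioe ahuqy xljza tcmr nkclf loyk wqdnv osffx osutl rrd idrj ccw
Hunk 6: at line 2 remove [tcmr,nkclf] add [stnth] -> 11 lines: wioe ahuqy xljza stnth loyk wqdnv osffx osutl rrd idrj ccw
Final line count: 11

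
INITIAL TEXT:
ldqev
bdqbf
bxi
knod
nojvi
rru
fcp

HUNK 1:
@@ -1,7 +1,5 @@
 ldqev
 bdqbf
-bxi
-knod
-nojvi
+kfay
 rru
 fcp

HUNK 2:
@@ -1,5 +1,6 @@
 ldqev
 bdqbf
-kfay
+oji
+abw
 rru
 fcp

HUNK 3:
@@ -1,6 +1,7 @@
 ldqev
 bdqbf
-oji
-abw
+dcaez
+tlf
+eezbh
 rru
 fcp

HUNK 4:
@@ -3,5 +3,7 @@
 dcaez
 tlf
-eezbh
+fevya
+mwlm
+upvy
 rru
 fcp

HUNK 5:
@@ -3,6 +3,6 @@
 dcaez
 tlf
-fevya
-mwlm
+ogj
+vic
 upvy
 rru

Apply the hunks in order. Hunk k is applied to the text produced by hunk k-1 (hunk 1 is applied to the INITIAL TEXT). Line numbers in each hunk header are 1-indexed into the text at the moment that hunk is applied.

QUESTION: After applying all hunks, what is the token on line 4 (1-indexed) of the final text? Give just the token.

Hunk 1: at line 1 remove [bxi,knod,nojvi] add [kfay] -> 5 lines: ldqev bdqbf kfay rru fcp
Hunk 2: at line 1 remove [kfay] add [oji,abw] -> 6 lines: ldqev bdqbf oji abw rru fcp
Hunk 3: at line 1 remove [oji,abw] add [dcaez,tlf,eezbh] -> 7 lines: ldqev bdqbf dcaez tlf eezbh rru fcp
Hunk 4: at line 3 remove [eezbh] add [fevya,mwlm,upvy] -> 9 lines: ldqev bdqbf dcaez tlf fevya mwlm upvy rru fcp
Hunk 5: at line 3 remove [fevya,mwlm] add [ogj,vic] -> 9 lines: ldqev bdqbf dcaez tlf ogj vic upvy rru fcp
Final line 4: tlf

Answer: tlf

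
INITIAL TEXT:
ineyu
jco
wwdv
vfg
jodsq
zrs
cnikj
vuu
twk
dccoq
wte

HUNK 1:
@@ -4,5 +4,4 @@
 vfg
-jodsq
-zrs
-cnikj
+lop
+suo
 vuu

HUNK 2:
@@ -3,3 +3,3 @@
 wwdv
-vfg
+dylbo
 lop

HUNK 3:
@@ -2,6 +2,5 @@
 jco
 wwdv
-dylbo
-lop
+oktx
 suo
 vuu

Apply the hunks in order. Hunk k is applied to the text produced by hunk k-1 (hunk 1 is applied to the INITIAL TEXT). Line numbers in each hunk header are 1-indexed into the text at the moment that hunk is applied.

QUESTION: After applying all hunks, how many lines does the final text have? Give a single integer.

Hunk 1: at line 4 remove [jodsq,zrs,cnikj] add [lop,suo] -> 10 lines: ineyu jco wwdv vfg lop suo vuu twk dccoq wte
Hunk 2: at line 3 remove [vfg] add [dylbo] -> 10 lines: ineyu jco wwdv dylbo lop suo vuu twk dccoq wte
Hunk 3: at line 2 remove [dylbo,lop] add [oktx] -> 9 lines: ineyu jco wwdv oktx suo vuu twk dccoq wte
Final line count: 9

Answer: 9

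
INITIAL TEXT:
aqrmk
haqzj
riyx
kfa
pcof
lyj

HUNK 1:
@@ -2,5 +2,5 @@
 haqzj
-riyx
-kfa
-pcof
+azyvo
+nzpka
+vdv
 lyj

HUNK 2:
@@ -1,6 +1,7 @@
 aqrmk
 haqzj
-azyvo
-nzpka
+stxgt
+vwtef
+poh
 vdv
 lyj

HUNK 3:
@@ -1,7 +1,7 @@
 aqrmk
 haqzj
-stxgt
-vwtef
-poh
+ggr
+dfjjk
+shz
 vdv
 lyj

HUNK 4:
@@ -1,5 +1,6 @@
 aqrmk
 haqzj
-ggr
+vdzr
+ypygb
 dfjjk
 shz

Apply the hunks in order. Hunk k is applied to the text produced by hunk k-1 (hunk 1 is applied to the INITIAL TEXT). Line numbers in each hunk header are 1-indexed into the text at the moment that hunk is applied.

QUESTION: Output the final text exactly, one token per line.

Hunk 1: at line 2 remove [riyx,kfa,pcof] add [azyvo,nzpka,vdv] -> 6 lines: aqrmk haqzj azyvo nzpka vdv lyj
Hunk 2: at line 1 remove [azyvo,nzpka] add [stxgt,vwtef,poh] -> 7 lines: aqrmk haqzj stxgt vwtef poh vdv lyj
Hunk 3: at line 1 remove [stxgt,vwtef,poh] add [ggr,dfjjk,shz] -> 7 lines: aqrmk haqzj ggr dfjjk shz vdv lyj
Hunk 4: at line 1 remove [ggr] add [vdzr,ypygb] -> 8 lines: aqrmk haqzj vdzr ypygb dfjjk shz vdv lyj

Answer: aqrmk
haqzj
vdzr
ypygb
dfjjk
shz
vdv
lyj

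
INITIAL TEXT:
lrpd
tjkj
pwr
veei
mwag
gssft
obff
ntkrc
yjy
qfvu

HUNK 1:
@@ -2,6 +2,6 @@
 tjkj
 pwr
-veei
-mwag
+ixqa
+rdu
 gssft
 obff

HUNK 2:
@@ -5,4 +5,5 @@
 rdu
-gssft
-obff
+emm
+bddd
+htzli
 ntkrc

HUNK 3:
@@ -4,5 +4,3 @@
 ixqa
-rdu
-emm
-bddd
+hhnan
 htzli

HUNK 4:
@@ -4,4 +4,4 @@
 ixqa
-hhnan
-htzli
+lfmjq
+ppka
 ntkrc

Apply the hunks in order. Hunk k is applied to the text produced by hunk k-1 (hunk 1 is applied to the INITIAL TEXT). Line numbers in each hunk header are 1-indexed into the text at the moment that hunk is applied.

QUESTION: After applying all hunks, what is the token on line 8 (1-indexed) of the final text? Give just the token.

Hunk 1: at line 2 remove [veei,mwag] add [ixqa,rdu] -> 10 lines: lrpd tjkj pwr ixqa rdu gssft obff ntkrc yjy qfvu
Hunk 2: at line 5 remove [gssft,obff] add [emm,bddd,htzli] -> 11 lines: lrpd tjkj pwr ixqa rdu emm bddd htzli ntkrc yjy qfvu
Hunk 3: at line 4 remove [rdu,emm,bddd] add [hhnan] -> 9 lines: lrpd tjkj pwr ixqa hhnan htzli ntkrc yjy qfvu
Hunk 4: at line 4 remove [hhnan,htzli] add [lfmjq,ppka] -> 9 lines: lrpd tjkj pwr ixqa lfmjq ppka ntkrc yjy qfvu
Final line 8: yjy

Answer: yjy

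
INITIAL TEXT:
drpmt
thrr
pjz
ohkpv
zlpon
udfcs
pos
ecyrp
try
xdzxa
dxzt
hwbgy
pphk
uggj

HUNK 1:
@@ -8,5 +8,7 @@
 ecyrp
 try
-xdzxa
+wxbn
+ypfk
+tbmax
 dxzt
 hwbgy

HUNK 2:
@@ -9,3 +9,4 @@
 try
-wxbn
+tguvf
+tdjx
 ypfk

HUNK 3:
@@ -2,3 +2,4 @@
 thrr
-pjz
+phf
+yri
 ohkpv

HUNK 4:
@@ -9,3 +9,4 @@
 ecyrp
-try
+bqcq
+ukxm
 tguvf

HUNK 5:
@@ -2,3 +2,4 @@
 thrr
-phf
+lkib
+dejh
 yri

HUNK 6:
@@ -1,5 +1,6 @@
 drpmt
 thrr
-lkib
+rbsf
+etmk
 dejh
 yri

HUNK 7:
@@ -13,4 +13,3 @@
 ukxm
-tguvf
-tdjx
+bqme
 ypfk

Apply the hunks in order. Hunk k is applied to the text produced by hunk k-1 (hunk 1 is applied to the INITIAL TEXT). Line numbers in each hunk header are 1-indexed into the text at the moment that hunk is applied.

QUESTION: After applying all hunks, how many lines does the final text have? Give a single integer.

Answer: 20

Derivation:
Hunk 1: at line 8 remove [xdzxa] add [wxbn,ypfk,tbmax] -> 16 lines: drpmt thrr pjz ohkpv zlpon udfcs pos ecyrp try wxbn ypfk tbmax dxzt hwbgy pphk uggj
Hunk 2: at line 9 remove [wxbn] add [tguvf,tdjx] -> 17 lines: drpmt thrr pjz ohkpv zlpon udfcs pos ecyrp try tguvf tdjx ypfk tbmax dxzt hwbgy pphk uggj
Hunk 3: at line 2 remove [pjz] add [phf,yri] -> 18 lines: drpmt thrr phf yri ohkpv zlpon udfcs pos ecyrp try tguvf tdjx ypfk tbmax dxzt hwbgy pphk uggj
Hunk 4: at line 9 remove [try] add [bqcq,ukxm] -> 19 lines: drpmt thrr phf yri ohkpv zlpon udfcs pos ecyrp bqcq ukxm tguvf tdjx ypfk tbmax dxzt hwbgy pphk uggj
Hunk 5: at line 2 remove [phf] add [lkib,dejh] -> 20 lines: drpmt thrr lkib dejh yri ohkpv zlpon udfcs pos ecyrp bqcq ukxm tguvf tdjx ypfk tbmax dxzt hwbgy pphk uggj
Hunk 6: at line 1 remove [lkib] add [rbsf,etmk] -> 21 lines: drpmt thrr rbsf etmk dejh yri ohkpv zlpon udfcs pos ecyrp bqcq ukxm tguvf tdjx ypfk tbmax dxzt hwbgy pphk uggj
Hunk 7: at line 13 remove [tguvf,tdjx] add [bqme] -> 20 lines: drpmt thrr rbsf etmk dejh yri ohkpv zlpon udfcs pos ecyrp bqcq ukxm bqme ypfk tbmax dxzt hwbgy pphk uggj
Final line count: 20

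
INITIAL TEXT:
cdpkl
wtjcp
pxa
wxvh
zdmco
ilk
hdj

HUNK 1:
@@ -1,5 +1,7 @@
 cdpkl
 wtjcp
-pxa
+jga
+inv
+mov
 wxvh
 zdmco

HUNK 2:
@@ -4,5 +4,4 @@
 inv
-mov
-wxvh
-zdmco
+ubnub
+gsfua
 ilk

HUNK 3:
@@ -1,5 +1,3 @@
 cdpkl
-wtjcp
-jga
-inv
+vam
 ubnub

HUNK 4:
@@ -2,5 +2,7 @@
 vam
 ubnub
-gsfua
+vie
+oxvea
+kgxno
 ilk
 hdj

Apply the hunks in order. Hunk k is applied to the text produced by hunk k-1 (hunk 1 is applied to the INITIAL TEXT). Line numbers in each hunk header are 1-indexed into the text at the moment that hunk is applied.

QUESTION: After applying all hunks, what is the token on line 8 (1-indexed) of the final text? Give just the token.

Answer: hdj

Derivation:
Hunk 1: at line 1 remove [pxa] add [jga,inv,mov] -> 9 lines: cdpkl wtjcp jga inv mov wxvh zdmco ilk hdj
Hunk 2: at line 4 remove [mov,wxvh,zdmco] add [ubnub,gsfua] -> 8 lines: cdpkl wtjcp jga inv ubnub gsfua ilk hdj
Hunk 3: at line 1 remove [wtjcp,jga,inv] add [vam] -> 6 lines: cdpkl vam ubnub gsfua ilk hdj
Hunk 4: at line 2 remove [gsfua] add [vie,oxvea,kgxno] -> 8 lines: cdpkl vam ubnub vie oxvea kgxno ilk hdj
Final line 8: hdj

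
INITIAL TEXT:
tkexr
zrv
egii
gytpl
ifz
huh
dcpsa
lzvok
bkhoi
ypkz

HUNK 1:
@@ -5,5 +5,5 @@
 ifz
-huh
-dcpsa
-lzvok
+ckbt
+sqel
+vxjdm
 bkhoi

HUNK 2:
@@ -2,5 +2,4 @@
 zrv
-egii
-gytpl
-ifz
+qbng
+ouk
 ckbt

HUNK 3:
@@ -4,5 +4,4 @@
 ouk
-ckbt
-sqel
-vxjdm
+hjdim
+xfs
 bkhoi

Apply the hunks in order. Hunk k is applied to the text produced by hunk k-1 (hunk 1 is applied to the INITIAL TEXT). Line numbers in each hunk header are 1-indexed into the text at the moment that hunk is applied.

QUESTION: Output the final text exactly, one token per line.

Hunk 1: at line 5 remove [huh,dcpsa,lzvok] add [ckbt,sqel,vxjdm] -> 10 lines: tkexr zrv egii gytpl ifz ckbt sqel vxjdm bkhoi ypkz
Hunk 2: at line 2 remove [egii,gytpl,ifz] add [qbng,ouk] -> 9 lines: tkexr zrv qbng ouk ckbt sqel vxjdm bkhoi ypkz
Hunk 3: at line 4 remove [ckbt,sqel,vxjdm] add [hjdim,xfs] -> 8 lines: tkexr zrv qbng ouk hjdim xfs bkhoi ypkz

Answer: tkexr
zrv
qbng
ouk
hjdim
xfs
bkhoi
ypkz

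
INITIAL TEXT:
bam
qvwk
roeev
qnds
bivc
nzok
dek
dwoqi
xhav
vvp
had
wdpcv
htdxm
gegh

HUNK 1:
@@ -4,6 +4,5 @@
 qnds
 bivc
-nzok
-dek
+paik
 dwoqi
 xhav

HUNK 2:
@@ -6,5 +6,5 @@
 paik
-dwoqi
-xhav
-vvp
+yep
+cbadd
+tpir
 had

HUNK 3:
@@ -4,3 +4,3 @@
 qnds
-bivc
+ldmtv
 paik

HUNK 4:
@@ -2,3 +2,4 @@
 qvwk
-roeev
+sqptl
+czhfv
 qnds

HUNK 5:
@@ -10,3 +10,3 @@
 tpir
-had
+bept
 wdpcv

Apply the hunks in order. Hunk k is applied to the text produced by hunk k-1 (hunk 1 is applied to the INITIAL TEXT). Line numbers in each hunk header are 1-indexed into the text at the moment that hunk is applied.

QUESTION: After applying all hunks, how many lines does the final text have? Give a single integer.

Answer: 14

Derivation:
Hunk 1: at line 4 remove [nzok,dek] add [paik] -> 13 lines: bam qvwk roeev qnds bivc paik dwoqi xhav vvp had wdpcv htdxm gegh
Hunk 2: at line 6 remove [dwoqi,xhav,vvp] add [yep,cbadd,tpir] -> 13 lines: bam qvwk roeev qnds bivc paik yep cbadd tpir had wdpcv htdxm gegh
Hunk 3: at line 4 remove [bivc] add [ldmtv] -> 13 lines: bam qvwk roeev qnds ldmtv paik yep cbadd tpir had wdpcv htdxm gegh
Hunk 4: at line 2 remove [roeev] add [sqptl,czhfv] -> 14 lines: bam qvwk sqptl czhfv qnds ldmtv paik yep cbadd tpir had wdpcv htdxm gegh
Hunk 5: at line 10 remove [had] add [bept] -> 14 lines: bam qvwk sqptl czhfv qnds ldmtv paik yep cbadd tpir bept wdpcv htdxm gegh
Final line count: 14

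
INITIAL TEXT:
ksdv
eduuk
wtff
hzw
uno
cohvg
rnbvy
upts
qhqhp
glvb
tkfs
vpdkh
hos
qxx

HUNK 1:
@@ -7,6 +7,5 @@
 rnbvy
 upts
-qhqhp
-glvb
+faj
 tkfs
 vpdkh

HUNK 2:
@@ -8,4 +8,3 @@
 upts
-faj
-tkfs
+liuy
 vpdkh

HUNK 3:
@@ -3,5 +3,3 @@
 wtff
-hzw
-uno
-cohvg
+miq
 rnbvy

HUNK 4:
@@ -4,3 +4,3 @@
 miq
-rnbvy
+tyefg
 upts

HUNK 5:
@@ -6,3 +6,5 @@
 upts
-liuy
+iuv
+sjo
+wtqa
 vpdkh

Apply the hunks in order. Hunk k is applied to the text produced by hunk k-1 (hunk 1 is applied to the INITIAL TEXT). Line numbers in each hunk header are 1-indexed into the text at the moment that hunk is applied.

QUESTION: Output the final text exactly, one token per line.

Hunk 1: at line 7 remove [qhqhp,glvb] add [faj] -> 13 lines: ksdv eduuk wtff hzw uno cohvg rnbvy upts faj tkfs vpdkh hos qxx
Hunk 2: at line 8 remove [faj,tkfs] add [liuy] -> 12 lines: ksdv eduuk wtff hzw uno cohvg rnbvy upts liuy vpdkh hos qxx
Hunk 3: at line 3 remove [hzw,uno,cohvg] add [miq] -> 10 lines: ksdv eduuk wtff miq rnbvy upts liuy vpdkh hos qxx
Hunk 4: at line 4 remove [rnbvy] add [tyefg] -> 10 lines: ksdv eduuk wtff miq tyefg upts liuy vpdkh hos qxx
Hunk 5: at line 6 remove [liuy] add [iuv,sjo,wtqa] -> 12 lines: ksdv eduuk wtff miq tyefg upts iuv sjo wtqa vpdkh hos qxx

Answer: ksdv
eduuk
wtff
miq
tyefg
upts
iuv
sjo
wtqa
vpdkh
hos
qxx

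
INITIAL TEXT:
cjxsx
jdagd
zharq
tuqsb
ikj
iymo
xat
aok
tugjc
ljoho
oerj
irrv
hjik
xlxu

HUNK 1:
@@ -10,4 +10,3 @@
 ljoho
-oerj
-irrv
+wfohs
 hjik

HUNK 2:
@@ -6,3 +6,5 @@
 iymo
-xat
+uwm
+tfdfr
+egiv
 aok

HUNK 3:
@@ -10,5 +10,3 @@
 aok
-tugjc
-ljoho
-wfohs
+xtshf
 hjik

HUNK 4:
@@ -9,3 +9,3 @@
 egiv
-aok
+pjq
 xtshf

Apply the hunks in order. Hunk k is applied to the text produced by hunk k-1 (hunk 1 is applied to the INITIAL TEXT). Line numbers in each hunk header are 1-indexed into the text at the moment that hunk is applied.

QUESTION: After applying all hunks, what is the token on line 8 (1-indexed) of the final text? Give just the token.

Hunk 1: at line 10 remove [oerj,irrv] add [wfohs] -> 13 lines: cjxsx jdagd zharq tuqsb ikj iymo xat aok tugjc ljoho wfohs hjik xlxu
Hunk 2: at line 6 remove [xat] add [uwm,tfdfr,egiv] -> 15 lines: cjxsx jdagd zharq tuqsb ikj iymo uwm tfdfr egiv aok tugjc ljoho wfohs hjik xlxu
Hunk 3: at line 10 remove [tugjc,ljoho,wfohs] add [xtshf] -> 13 lines: cjxsx jdagd zharq tuqsb ikj iymo uwm tfdfr egiv aok xtshf hjik xlxu
Hunk 4: at line 9 remove [aok] add [pjq] -> 13 lines: cjxsx jdagd zharq tuqsb ikj iymo uwm tfdfr egiv pjq xtshf hjik xlxu
Final line 8: tfdfr

Answer: tfdfr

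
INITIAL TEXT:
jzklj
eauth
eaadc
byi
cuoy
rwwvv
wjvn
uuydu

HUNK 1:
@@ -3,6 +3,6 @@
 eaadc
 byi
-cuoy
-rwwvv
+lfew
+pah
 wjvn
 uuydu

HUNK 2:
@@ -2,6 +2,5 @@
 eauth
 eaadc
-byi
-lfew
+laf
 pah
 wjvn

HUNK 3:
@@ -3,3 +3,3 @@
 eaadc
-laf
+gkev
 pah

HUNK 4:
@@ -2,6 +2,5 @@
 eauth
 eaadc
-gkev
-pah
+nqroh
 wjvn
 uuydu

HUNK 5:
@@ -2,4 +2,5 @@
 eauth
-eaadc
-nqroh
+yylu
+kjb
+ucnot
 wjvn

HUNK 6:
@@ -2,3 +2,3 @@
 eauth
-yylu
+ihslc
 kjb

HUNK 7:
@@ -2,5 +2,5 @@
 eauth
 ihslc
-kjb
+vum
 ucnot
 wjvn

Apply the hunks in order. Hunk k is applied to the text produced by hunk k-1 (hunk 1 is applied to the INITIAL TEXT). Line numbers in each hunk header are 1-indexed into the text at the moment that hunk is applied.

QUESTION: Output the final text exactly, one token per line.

Hunk 1: at line 3 remove [cuoy,rwwvv] add [lfew,pah] -> 8 lines: jzklj eauth eaadc byi lfew pah wjvn uuydu
Hunk 2: at line 2 remove [byi,lfew] add [laf] -> 7 lines: jzklj eauth eaadc laf pah wjvn uuydu
Hunk 3: at line 3 remove [laf] add [gkev] -> 7 lines: jzklj eauth eaadc gkev pah wjvn uuydu
Hunk 4: at line 2 remove [gkev,pah] add [nqroh] -> 6 lines: jzklj eauth eaadc nqroh wjvn uuydu
Hunk 5: at line 2 remove [eaadc,nqroh] add [yylu,kjb,ucnot] -> 7 lines: jzklj eauth yylu kjb ucnot wjvn uuydu
Hunk 6: at line 2 remove [yylu] add [ihslc] -> 7 lines: jzklj eauth ihslc kjb ucnot wjvn uuydu
Hunk 7: at line 2 remove [kjb] add [vum] -> 7 lines: jzklj eauth ihslc vum ucnot wjvn uuydu

Answer: jzklj
eauth
ihslc
vum
ucnot
wjvn
uuydu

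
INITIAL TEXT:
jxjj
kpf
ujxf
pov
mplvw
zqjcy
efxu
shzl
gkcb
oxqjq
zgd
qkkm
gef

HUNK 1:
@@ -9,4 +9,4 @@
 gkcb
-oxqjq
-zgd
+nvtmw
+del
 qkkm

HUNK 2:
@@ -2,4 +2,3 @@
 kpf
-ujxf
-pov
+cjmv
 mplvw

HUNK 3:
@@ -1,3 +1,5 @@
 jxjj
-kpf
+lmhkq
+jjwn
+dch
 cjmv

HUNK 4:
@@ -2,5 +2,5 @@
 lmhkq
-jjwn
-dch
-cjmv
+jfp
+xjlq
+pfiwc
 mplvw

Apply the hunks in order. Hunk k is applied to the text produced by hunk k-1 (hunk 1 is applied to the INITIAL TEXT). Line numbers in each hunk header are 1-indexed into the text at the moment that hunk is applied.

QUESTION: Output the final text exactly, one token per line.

Answer: jxjj
lmhkq
jfp
xjlq
pfiwc
mplvw
zqjcy
efxu
shzl
gkcb
nvtmw
del
qkkm
gef

Derivation:
Hunk 1: at line 9 remove [oxqjq,zgd] add [nvtmw,del] -> 13 lines: jxjj kpf ujxf pov mplvw zqjcy efxu shzl gkcb nvtmw del qkkm gef
Hunk 2: at line 2 remove [ujxf,pov] add [cjmv] -> 12 lines: jxjj kpf cjmv mplvw zqjcy efxu shzl gkcb nvtmw del qkkm gef
Hunk 3: at line 1 remove [kpf] add [lmhkq,jjwn,dch] -> 14 lines: jxjj lmhkq jjwn dch cjmv mplvw zqjcy efxu shzl gkcb nvtmw del qkkm gef
Hunk 4: at line 2 remove [jjwn,dch,cjmv] add [jfp,xjlq,pfiwc] -> 14 lines: jxjj lmhkq jfp xjlq pfiwc mplvw zqjcy efxu shzl gkcb nvtmw del qkkm gef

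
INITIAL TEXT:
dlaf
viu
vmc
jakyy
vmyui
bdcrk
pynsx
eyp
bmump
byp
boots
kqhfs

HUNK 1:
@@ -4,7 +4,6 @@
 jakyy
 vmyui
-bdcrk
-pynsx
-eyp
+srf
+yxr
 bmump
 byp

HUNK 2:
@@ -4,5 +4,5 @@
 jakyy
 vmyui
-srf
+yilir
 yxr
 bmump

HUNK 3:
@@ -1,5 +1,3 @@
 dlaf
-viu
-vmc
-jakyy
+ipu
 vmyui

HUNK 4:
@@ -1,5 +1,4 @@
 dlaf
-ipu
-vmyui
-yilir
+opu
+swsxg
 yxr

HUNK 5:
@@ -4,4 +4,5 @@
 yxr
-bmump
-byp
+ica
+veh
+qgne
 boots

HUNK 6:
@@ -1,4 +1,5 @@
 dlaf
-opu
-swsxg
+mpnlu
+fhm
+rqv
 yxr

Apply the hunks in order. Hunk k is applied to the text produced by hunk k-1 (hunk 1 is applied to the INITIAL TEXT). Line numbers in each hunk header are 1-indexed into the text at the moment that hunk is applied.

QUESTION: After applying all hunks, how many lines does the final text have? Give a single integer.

Answer: 10

Derivation:
Hunk 1: at line 4 remove [bdcrk,pynsx,eyp] add [srf,yxr] -> 11 lines: dlaf viu vmc jakyy vmyui srf yxr bmump byp boots kqhfs
Hunk 2: at line 4 remove [srf] add [yilir] -> 11 lines: dlaf viu vmc jakyy vmyui yilir yxr bmump byp boots kqhfs
Hunk 3: at line 1 remove [viu,vmc,jakyy] add [ipu] -> 9 lines: dlaf ipu vmyui yilir yxr bmump byp boots kqhfs
Hunk 4: at line 1 remove [ipu,vmyui,yilir] add [opu,swsxg] -> 8 lines: dlaf opu swsxg yxr bmump byp boots kqhfs
Hunk 5: at line 4 remove [bmump,byp] add [ica,veh,qgne] -> 9 lines: dlaf opu swsxg yxr ica veh qgne boots kqhfs
Hunk 6: at line 1 remove [opu,swsxg] add [mpnlu,fhm,rqv] -> 10 lines: dlaf mpnlu fhm rqv yxr ica veh qgne boots kqhfs
Final line count: 10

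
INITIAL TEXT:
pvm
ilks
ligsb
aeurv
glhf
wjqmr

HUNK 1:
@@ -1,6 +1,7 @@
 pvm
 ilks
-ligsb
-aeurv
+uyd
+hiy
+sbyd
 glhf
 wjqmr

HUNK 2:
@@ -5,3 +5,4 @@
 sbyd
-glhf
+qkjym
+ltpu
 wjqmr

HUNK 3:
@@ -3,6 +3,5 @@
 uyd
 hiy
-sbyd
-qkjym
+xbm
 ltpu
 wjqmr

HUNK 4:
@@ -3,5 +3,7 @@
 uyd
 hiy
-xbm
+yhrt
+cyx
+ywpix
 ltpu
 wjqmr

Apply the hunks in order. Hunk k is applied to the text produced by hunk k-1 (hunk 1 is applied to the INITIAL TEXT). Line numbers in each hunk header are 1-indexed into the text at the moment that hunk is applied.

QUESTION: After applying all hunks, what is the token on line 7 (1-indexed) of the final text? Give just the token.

Answer: ywpix

Derivation:
Hunk 1: at line 1 remove [ligsb,aeurv] add [uyd,hiy,sbyd] -> 7 lines: pvm ilks uyd hiy sbyd glhf wjqmr
Hunk 2: at line 5 remove [glhf] add [qkjym,ltpu] -> 8 lines: pvm ilks uyd hiy sbyd qkjym ltpu wjqmr
Hunk 3: at line 3 remove [sbyd,qkjym] add [xbm] -> 7 lines: pvm ilks uyd hiy xbm ltpu wjqmr
Hunk 4: at line 3 remove [xbm] add [yhrt,cyx,ywpix] -> 9 lines: pvm ilks uyd hiy yhrt cyx ywpix ltpu wjqmr
Final line 7: ywpix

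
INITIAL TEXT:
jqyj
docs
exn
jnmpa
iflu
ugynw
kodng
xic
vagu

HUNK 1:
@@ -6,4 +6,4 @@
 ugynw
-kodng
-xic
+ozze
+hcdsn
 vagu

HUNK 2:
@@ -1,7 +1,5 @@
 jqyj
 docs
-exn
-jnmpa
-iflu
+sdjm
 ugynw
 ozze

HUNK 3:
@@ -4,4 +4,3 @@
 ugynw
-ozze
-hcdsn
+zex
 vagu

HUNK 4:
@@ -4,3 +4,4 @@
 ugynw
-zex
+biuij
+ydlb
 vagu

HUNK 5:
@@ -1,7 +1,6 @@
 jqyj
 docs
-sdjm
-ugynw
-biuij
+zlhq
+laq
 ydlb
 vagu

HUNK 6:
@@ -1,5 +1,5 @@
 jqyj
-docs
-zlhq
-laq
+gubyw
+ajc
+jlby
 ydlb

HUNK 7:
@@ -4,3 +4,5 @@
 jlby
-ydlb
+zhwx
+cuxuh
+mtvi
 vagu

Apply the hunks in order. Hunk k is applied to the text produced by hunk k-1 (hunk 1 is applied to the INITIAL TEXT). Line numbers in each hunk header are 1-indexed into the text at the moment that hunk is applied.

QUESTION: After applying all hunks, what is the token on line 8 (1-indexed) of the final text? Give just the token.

Answer: vagu

Derivation:
Hunk 1: at line 6 remove [kodng,xic] add [ozze,hcdsn] -> 9 lines: jqyj docs exn jnmpa iflu ugynw ozze hcdsn vagu
Hunk 2: at line 1 remove [exn,jnmpa,iflu] add [sdjm] -> 7 lines: jqyj docs sdjm ugynw ozze hcdsn vagu
Hunk 3: at line 4 remove [ozze,hcdsn] add [zex] -> 6 lines: jqyj docs sdjm ugynw zex vagu
Hunk 4: at line 4 remove [zex] add [biuij,ydlb] -> 7 lines: jqyj docs sdjm ugynw biuij ydlb vagu
Hunk 5: at line 1 remove [sdjm,ugynw,biuij] add [zlhq,laq] -> 6 lines: jqyj docs zlhq laq ydlb vagu
Hunk 6: at line 1 remove [docs,zlhq,laq] add [gubyw,ajc,jlby] -> 6 lines: jqyj gubyw ajc jlby ydlb vagu
Hunk 7: at line 4 remove [ydlb] add [zhwx,cuxuh,mtvi] -> 8 lines: jqyj gubyw ajc jlby zhwx cuxuh mtvi vagu
Final line 8: vagu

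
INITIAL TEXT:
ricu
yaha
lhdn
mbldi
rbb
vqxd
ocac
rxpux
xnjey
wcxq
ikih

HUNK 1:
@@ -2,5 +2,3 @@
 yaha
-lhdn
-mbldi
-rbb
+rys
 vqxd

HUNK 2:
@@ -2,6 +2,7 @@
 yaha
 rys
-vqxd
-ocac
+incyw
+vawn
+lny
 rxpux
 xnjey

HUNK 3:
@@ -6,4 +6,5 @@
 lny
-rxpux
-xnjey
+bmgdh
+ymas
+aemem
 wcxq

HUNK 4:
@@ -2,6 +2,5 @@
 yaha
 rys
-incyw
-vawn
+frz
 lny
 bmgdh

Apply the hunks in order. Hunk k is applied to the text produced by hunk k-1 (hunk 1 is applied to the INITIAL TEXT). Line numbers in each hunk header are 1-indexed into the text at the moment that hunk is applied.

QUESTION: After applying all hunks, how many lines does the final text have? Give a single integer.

Answer: 10

Derivation:
Hunk 1: at line 2 remove [lhdn,mbldi,rbb] add [rys] -> 9 lines: ricu yaha rys vqxd ocac rxpux xnjey wcxq ikih
Hunk 2: at line 2 remove [vqxd,ocac] add [incyw,vawn,lny] -> 10 lines: ricu yaha rys incyw vawn lny rxpux xnjey wcxq ikih
Hunk 3: at line 6 remove [rxpux,xnjey] add [bmgdh,ymas,aemem] -> 11 lines: ricu yaha rys incyw vawn lny bmgdh ymas aemem wcxq ikih
Hunk 4: at line 2 remove [incyw,vawn] add [frz] -> 10 lines: ricu yaha rys frz lny bmgdh ymas aemem wcxq ikih
Final line count: 10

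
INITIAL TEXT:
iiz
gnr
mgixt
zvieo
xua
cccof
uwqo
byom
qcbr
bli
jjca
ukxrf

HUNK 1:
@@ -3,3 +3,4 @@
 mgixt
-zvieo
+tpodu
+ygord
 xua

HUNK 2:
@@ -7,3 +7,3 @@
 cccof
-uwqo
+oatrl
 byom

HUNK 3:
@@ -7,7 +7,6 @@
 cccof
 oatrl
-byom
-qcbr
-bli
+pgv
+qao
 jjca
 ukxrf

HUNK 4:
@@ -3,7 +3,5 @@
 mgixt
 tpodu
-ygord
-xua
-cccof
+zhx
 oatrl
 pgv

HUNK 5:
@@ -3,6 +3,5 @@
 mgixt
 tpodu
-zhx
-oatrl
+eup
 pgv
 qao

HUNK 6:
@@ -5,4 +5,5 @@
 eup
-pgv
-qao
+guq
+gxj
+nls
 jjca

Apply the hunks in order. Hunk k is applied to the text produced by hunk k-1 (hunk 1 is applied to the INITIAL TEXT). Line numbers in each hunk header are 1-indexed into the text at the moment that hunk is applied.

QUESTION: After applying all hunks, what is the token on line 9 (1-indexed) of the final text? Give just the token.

Hunk 1: at line 3 remove [zvieo] add [tpodu,ygord] -> 13 lines: iiz gnr mgixt tpodu ygord xua cccof uwqo byom qcbr bli jjca ukxrf
Hunk 2: at line 7 remove [uwqo] add [oatrl] -> 13 lines: iiz gnr mgixt tpodu ygord xua cccof oatrl byom qcbr bli jjca ukxrf
Hunk 3: at line 7 remove [byom,qcbr,bli] add [pgv,qao] -> 12 lines: iiz gnr mgixt tpodu ygord xua cccof oatrl pgv qao jjca ukxrf
Hunk 4: at line 3 remove [ygord,xua,cccof] add [zhx] -> 10 lines: iiz gnr mgixt tpodu zhx oatrl pgv qao jjca ukxrf
Hunk 5: at line 3 remove [zhx,oatrl] add [eup] -> 9 lines: iiz gnr mgixt tpodu eup pgv qao jjca ukxrf
Hunk 6: at line 5 remove [pgv,qao] add [guq,gxj,nls] -> 10 lines: iiz gnr mgixt tpodu eup guq gxj nls jjca ukxrf
Final line 9: jjca

Answer: jjca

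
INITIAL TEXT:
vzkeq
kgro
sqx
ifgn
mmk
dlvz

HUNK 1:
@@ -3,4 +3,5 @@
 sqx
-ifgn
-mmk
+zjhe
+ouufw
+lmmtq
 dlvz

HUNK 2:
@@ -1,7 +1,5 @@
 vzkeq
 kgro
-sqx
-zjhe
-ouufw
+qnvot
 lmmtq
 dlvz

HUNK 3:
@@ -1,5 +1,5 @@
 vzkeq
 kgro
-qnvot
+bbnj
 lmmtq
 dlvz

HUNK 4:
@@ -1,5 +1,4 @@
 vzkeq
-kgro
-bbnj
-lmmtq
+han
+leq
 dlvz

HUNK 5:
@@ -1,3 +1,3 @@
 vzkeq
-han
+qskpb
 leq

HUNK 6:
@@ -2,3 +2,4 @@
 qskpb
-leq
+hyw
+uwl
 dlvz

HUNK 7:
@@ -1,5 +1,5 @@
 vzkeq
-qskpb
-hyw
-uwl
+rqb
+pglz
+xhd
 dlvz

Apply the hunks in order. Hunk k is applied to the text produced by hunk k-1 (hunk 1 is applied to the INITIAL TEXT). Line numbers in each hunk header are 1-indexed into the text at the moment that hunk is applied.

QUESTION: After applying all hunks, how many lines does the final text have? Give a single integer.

Answer: 5

Derivation:
Hunk 1: at line 3 remove [ifgn,mmk] add [zjhe,ouufw,lmmtq] -> 7 lines: vzkeq kgro sqx zjhe ouufw lmmtq dlvz
Hunk 2: at line 1 remove [sqx,zjhe,ouufw] add [qnvot] -> 5 lines: vzkeq kgro qnvot lmmtq dlvz
Hunk 3: at line 1 remove [qnvot] add [bbnj] -> 5 lines: vzkeq kgro bbnj lmmtq dlvz
Hunk 4: at line 1 remove [kgro,bbnj,lmmtq] add [han,leq] -> 4 lines: vzkeq han leq dlvz
Hunk 5: at line 1 remove [han] add [qskpb] -> 4 lines: vzkeq qskpb leq dlvz
Hunk 6: at line 2 remove [leq] add [hyw,uwl] -> 5 lines: vzkeq qskpb hyw uwl dlvz
Hunk 7: at line 1 remove [qskpb,hyw,uwl] add [rqb,pglz,xhd] -> 5 lines: vzkeq rqb pglz xhd dlvz
Final line count: 5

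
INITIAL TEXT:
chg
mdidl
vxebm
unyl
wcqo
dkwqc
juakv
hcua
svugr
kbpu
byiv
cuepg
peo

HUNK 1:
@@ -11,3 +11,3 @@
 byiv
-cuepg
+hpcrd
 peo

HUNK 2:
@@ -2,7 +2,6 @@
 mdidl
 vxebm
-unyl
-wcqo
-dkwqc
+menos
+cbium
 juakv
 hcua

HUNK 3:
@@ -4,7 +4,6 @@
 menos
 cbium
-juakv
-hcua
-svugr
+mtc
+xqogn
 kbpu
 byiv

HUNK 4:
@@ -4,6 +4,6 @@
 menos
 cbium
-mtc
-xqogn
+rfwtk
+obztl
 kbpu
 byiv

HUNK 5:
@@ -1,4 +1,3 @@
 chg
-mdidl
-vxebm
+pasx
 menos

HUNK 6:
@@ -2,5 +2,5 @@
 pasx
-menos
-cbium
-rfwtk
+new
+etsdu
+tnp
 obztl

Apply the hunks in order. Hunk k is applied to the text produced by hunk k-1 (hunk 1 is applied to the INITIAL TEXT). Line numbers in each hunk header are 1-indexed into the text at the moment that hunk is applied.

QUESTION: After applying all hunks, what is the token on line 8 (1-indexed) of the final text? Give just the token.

Hunk 1: at line 11 remove [cuepg] add [hpcrd] -> 13 lines: chg mdidl vxebm unyl wcqo dkwqc juakv hcua svugr kbpu byiv hpcrd peo
Hunk 2: at line 2 remove [unyl,wcqo,dkwqc] add [menos,cbium] -> 12 lines: chg mdidl vxebm menos cbium juakv hcua svugr kbpu byiv hpcrd peo
Hunk 3: at line 4 remove [juakv,hcua,svugr] add [mtc,xqogn] -> 11 lines: chg mdidl vxebm menos cbium mtc xqogn kbpu byiv hpcrd peo
Hunk 4: at line 4 remove [mtc,xqogn] add [rfwtk,obztl] -> 11 lines: chg mdidl vxebm menos cbium rfwtk obztl kbpu byiv hpcrd peo
Hunk 5: at line 1 remove [mdidl,vxebm] add [pasx] -> 10 lines: chg pasx menos cbium rfwtk obztl kbpu byiv hpcrd peo
Hunk 6: at line 2 remove [menos,cbium,rfwtk] add [new,etsdu,tnp] -> 10 lines: chg pasx new etsdu tnp obztl kbpu byiv hpcrd peo
Final line 8: byiv

Answer: byiv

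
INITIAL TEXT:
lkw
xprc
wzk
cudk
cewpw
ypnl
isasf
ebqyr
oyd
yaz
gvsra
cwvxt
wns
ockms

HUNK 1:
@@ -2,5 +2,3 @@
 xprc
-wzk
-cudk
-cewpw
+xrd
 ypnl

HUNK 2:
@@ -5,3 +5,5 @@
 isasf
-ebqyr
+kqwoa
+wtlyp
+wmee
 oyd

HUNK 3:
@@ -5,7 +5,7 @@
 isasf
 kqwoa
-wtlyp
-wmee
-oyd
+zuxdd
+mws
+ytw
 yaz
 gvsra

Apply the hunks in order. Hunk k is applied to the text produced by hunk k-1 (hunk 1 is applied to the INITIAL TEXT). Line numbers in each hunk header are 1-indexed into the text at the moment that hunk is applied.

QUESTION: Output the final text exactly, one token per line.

Hunk 1: at line 2 remove [wzk,cudk,cewpw] add [xrd] -> 12 lines: lkw xprc xrd ypnl isasf ebqyr oyd yaz gvsra cwvxt wns ockms
Hunk 2: at line 5 remove [ebqyr] add [kqwoa,wtlyp,wmee] -> 14 lines: lkw xprc xrd ypnl isasf kqwoa wtlyp wmee oyd yaz gvsra cwvxt wns ockms
Hunk 3: at line 5 remove [wtlyp,wmee,oyd] add [zuxdd,mws,ytw] -> 14 lines: lkw xprc xrd ypnl isasf kqwoa zuxdd mws ytw yaz gvsra cwvxt wns ockms

Answer: lkw
xprc
xrd
ypnl
isasf
kqwoa
zuxdd
mws
ytw
yaz
gvsra
cwvxt
wns
ockms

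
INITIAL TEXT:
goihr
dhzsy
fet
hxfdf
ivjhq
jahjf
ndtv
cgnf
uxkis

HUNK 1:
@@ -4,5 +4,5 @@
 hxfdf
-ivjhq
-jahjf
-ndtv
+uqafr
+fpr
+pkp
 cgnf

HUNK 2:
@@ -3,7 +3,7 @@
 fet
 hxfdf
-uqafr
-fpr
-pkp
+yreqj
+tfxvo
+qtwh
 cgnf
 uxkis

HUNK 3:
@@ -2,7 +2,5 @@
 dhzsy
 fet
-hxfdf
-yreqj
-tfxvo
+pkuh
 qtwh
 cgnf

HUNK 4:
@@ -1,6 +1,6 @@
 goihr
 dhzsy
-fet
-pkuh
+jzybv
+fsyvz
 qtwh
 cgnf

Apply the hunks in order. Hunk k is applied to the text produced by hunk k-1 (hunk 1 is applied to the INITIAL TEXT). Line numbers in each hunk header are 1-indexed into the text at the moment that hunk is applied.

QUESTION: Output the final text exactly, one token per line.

Answer: goihr
dhzsy
jzybv
fsyvz
qtwh
cgnf
uxkis

Derivation:
Hunk 1: at line 4 remove [ivjhq,jahjf,ndtv] add [uqafr,fpr,pkp] -> 9 lines: goihr dhzsy fet hxfdf uqafr fpr pkp cgnf uxkis
Hunk 2: at line 3 remove [uqafr,fpr,pkp] add [yreqj,tfxvo,qtwh] -> 9 lines: goihr dhzsy fet hxfdf yreqj tfxvo qtwh cgnf uxkis
Hunk 3: at line 2 remove [hxfdf,yreqj,tfxvo] add [pkuh] -> 7 lines: goihr dhzsy fet pkuh qtwh cgnf uxkis
Hunk 4: at line 1 remove [fet,pkuh] add [jzybv,fsyvz] -> 7 lines: goihr dhzsy jzybv fsyvz qtwh cgnf uxkis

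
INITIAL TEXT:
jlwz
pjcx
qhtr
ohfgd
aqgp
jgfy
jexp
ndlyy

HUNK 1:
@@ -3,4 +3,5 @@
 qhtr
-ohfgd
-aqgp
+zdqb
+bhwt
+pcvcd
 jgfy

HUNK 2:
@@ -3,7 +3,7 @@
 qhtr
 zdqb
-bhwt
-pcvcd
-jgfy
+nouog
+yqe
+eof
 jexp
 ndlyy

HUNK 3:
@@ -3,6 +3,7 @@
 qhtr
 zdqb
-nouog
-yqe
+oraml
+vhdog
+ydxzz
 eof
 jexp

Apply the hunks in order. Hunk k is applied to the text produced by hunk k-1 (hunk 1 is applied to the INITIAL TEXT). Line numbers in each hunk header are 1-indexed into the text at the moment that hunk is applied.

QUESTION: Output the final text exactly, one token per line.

Answer: jlwz
pjcx
qhtr
zdqb
oraml
vhdog
ydxzz
eof
jexp
ndlyy

Derivation:
Hunk 1: at line 3 remove [ohfgd,aqgp] add [zdqb,bhwt,pcvcd] -> 9 lines: jlwz pjcx qhtr zdqb bhwt pcvcd jgfy jexp ndlyy
Hunk 2: at line 3 remove [bhwt,pcvcd,jgfy] add [nouog,yqe,eof] -> 9 lines: jlwz pjcx qhtr zdqb nouog yqe eof jexp ndlyy
Hunk 3: at line 3 remove [nouog,yqe] add [oraml,vhdog,ydxzz] -> 10 lines: jlwz pjcx qhtr zdqb oraml vhdog ydxzz eof jexp ndlyy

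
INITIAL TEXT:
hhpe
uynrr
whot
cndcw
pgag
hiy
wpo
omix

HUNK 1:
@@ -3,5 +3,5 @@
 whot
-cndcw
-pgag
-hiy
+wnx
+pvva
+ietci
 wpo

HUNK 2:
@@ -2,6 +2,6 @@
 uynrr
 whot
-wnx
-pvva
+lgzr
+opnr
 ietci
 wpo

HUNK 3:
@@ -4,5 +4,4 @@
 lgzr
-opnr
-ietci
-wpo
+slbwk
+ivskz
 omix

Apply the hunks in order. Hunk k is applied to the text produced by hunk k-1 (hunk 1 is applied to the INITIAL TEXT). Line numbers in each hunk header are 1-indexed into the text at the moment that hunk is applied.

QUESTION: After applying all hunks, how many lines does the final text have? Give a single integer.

Hunk 1: at line 3 remove [cndcw,pgag,hiy] add [wnx,pvva,ietci] -> 8 lines: hhpe uynrr whot wnx pvva ietci wpo omix
Hunk 2: at line 2 remove [wnx,pvva] add [lgzr,opnr] -> 8 lines: hhpe uynrr whot lgzr opnr ietci wpo omix
Hunk 3: at line 4 remove [opnr,ietci,wpo] add [slbwk,ivskz] -> 7 lines: hhpe uynrr whot lgzr slbwk ivskz omix
Final line count: 7

Answer: 7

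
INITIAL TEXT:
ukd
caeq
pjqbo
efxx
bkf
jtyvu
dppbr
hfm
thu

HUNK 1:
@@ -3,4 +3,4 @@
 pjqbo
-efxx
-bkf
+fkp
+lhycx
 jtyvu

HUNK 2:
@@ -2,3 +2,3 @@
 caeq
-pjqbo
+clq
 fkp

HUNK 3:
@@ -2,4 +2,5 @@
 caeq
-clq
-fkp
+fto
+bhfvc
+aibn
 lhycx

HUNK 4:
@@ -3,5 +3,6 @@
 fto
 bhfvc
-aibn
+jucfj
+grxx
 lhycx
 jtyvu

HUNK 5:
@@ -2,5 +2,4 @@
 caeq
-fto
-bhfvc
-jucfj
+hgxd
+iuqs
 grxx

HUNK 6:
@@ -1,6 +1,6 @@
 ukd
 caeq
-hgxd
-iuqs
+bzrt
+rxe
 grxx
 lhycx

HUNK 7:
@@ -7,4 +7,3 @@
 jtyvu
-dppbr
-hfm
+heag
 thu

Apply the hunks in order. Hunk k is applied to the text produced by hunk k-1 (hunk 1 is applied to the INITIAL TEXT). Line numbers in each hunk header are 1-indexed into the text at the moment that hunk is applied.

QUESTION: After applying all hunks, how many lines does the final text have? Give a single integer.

Hunk 1: at line 3 remove [efxx,bkf] add [fkp,lhycx] -> 9 lines: ukd caeq pjqbo fkp lhycx jtyvu dppbr hfm thu
Hunk 2: at line 2 remove [pjqbo] add [clq] -> 9 lines: ukd caeq clq fkp lhycx jtyvu dppbr hfm thu
Hunk 3: at line 2 remove [clq,fkp] add [fto,bhfvc,aibn] -> 10 lines: ukd caeq fto bhfvc aibn lhycx jtyvu dppbr hfm thu
Hunk 4: at line 3 remove [aibn] add [jucfj,grxx] -> 11 lines: ukd caeq fto bhfvc jucfj grxx lhycx jtyvu dppbr hfm thu
Hunk 5: at line 2 remove [fto,bhfvc,jucfj] add [hgxd,iuqs] -> 10 lines: ukd caeq hgxd iuqs grxx lhycx jtyvu dppbr hfm thu
Hunk 6: at line 1 remove [hgxd,iuqs] add [bzrt,rxe] -> 10 lines: ukd caeq bzrt rxe grxx lhycx jtyvu dppbr hfm thu
Hunk 7: at line 7 remove [dppbr,hfm] add [heag] -> 9 lines: ukd caeq bzrt rxe grxx lhycx jtyvu heag thu
Final line count: 9

Answer: 9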